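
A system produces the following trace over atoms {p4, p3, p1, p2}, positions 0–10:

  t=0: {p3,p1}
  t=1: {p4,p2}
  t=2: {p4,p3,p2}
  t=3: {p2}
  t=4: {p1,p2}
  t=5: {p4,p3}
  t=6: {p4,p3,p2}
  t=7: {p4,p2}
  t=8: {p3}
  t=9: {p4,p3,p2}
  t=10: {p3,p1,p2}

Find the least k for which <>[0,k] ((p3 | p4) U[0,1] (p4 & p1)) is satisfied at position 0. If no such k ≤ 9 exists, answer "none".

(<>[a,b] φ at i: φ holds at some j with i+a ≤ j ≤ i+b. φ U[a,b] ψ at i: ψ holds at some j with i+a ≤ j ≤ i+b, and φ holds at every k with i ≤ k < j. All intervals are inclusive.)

none

Scan j = 0,1,… for ((p3 | p4) U[0,1] (p4 & p1)):
  j=0: fails
  j=1: fails
  j=2: fails
  j=3: fails
  j=4: fails
  j=5: fails
  j=6: fails
  j=7: fails
  j=8: fails
  j=9: fails
No j in [0,9] satisfies it → none.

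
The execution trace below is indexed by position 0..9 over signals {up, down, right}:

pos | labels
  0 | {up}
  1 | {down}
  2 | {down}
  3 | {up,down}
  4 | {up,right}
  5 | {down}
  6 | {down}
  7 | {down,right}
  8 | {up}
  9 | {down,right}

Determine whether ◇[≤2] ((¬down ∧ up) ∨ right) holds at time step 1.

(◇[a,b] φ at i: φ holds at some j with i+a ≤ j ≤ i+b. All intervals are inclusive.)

Check ((¬down ∧ up) ∨ right) at each j in [1,3]:
  j=1: false
  j=2: false
  j=3: false
No position in the window satisfies it → formula fails.

Does not hold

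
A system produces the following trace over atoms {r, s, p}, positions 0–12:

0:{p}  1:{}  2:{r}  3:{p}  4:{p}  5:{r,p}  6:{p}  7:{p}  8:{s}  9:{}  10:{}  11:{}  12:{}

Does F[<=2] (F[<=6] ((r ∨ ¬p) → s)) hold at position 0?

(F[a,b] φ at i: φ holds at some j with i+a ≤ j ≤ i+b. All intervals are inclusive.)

Check F[<=6] ((r ∨ ¬p) → s) at each j in [0,2]:
  j=0: holds (witness at 0)
  j=1: holds (witness at 3)
  j=2: holds (witness at 3)
Found at j=0 → formula holds.

Yes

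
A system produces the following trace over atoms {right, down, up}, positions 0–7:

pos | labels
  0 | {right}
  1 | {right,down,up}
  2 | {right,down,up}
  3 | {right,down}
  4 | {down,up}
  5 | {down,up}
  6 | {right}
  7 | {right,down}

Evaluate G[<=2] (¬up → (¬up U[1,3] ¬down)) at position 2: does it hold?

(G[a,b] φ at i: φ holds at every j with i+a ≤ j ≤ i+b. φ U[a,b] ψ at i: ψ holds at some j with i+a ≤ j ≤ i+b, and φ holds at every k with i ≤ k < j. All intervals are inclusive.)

False

Check (¬up → (¬up U[1,3] ¬down)) at every j in [2,4]:
  j=2: antecedent false → ✓
  j=3: antecedent true; consequent fails → ✗
  j=4: antecedent false → ✓
Fails at j=3 → formula fails.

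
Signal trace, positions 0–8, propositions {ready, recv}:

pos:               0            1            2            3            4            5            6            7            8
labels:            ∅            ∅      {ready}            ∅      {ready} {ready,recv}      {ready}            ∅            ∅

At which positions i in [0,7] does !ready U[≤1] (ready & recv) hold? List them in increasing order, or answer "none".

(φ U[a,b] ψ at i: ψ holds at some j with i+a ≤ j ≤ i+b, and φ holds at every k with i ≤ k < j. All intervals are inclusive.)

Evaluate at each i in [0,7]:
  i=0: ✗ (no rhs in [0,1])
  i=1: ✗ (no rhs in [1,2])
  i=2: ✗ (no rhs in [2,3])
  i=3: ✗ (no rhs in [3,4])
  i=4: ✗ (lhs fails at k=4 before rhs at j=5)
  i=5: ✓ (rhs at j=5)
  i=6: ✗ (no rhs in [6,7])
  i=7: ✗ (no rhs in [7,8])

5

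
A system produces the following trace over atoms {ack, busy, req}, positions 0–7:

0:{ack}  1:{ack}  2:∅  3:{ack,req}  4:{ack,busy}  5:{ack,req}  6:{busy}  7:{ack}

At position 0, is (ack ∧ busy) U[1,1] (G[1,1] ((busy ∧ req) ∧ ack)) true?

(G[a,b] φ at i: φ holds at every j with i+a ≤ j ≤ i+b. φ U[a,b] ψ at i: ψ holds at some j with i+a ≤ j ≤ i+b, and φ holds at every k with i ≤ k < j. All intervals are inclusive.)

Need some j in [1,1] with G[1,1] ((busy ∧ req) ∧ ack), and (ack ∧ busy) at every k in [0,j-1].
  j=1: G[1,1] ((busy ∧ req) ∧ ack) — fails at 2.
No j in the window works → until fails.

Does not hold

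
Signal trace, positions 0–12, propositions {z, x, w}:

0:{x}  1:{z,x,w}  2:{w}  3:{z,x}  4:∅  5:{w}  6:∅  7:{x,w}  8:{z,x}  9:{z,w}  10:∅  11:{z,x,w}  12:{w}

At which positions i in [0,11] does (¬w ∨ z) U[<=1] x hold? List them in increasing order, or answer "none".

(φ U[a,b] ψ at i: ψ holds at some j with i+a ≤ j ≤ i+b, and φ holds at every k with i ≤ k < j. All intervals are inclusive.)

Evaluate at each i in [0,11]:
  i=0: ✓ (rhs at j=0)
  i=1: ✓ (rhs at j=1)
  i=2: ✗ (lhs fails at k=2 before rhs at j=3)
  i=3: ✓ (rhs at j=3)
  i=4: ✗ (no rhs in [4,5])
  i=5: ✗ (no rhs in [5,6])
  i=6: ✓ (rhs at j=7; lhs holds on [6,6])
  i=7: ✓ (rhs at j=7)
  i=8: ✓ (rhs at j=8)
  i=9: ✗ (no rhs in [9,10])
  i=10: ✓ (rhs at j=11; lhs holds on [10,10])
  i=11: ✓ (rhs at j=11)

0, 1, 3, 6, 7, 8, 10, 11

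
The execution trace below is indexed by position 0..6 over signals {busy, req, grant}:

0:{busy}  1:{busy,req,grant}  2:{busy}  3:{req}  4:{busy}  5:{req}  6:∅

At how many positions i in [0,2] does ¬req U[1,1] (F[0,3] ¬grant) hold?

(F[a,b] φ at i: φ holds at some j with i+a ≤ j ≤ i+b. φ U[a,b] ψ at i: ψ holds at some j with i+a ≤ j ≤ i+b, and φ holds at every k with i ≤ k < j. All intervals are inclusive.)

2

Evaluate at each i in [0,2]:
  i=0: ✓ (rhs at j=1; lhs holds on [0,0])
  i=1: ✗ (lhs fails at k=1 before rhs at j=2)
  i=2: ✓ (rhs at j=3; lhs holds on [2,2])
Positions where it holds: {0, 2} → 2.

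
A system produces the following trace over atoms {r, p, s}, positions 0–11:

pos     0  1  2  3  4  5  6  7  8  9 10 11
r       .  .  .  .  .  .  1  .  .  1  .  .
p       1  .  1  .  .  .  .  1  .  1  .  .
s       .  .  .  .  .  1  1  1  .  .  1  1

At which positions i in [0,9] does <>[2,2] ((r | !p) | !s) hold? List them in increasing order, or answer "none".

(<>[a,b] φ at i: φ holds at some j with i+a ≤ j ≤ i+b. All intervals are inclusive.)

0, 1, 2, 3, 4, 6, 7, 8, 9

Evaluate at each i in [0,9]:
  i=0: ✓ (witness j=2)
  i=1: ✓ (witness j=3)
  i=2: ✓ (witness j=4)
  i=3: ✓ (witness j=5)
  i=4: ✓ (witness j=6)
  i=5: ✗ (none in [7,7])
  i=6: ✓ (witness j=8)
  i=7: ✓ (witness j=9)
  i=8: ✓ (witness j=10)
  i=9: ✓ (witness j=11)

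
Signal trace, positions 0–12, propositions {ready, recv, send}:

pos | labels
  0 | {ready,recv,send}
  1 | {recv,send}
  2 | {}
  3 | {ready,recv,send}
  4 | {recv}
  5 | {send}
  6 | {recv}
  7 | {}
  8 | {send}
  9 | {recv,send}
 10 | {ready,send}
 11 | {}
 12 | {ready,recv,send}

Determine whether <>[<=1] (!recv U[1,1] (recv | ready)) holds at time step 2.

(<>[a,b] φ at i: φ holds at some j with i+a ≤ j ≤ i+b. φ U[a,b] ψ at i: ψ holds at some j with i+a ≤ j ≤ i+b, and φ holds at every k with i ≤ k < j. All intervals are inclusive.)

Holds

Check (!recv U[1,1] (recv | ready)) at each j in [2,3]:
  j=2: holds
  j=3: fails
Found at j=2 → formula holds.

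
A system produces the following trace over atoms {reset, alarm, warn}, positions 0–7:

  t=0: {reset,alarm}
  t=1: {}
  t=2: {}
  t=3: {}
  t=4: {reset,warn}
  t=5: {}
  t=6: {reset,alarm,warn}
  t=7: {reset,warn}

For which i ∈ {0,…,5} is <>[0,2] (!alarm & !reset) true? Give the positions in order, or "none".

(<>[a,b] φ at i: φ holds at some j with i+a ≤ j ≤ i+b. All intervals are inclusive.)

0, 1, 2, 3, 4, 5

Evaluate at each i in [0,5]:
  i=0: ✓ (witness j=1)
  i=1: ✓ (witness j=1)
  i=2: ✓ (witness j=2)
  i=3: ✓ (witness j=3)
  i=4: ✓ (witness j=5)
  i=5: ✓ (witness j=5)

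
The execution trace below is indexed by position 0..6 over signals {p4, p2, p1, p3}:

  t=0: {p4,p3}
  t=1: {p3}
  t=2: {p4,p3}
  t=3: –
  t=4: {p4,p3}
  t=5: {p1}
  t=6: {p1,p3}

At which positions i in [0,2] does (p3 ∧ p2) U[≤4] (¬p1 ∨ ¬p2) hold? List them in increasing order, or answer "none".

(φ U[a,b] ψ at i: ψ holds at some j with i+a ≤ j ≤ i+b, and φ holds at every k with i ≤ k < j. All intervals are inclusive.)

Evaluate at each i in [0,2]:
  i=0: ✓ (rhs at j=0)
  i=1: ✓ (rhs at j=1)
  i=2: ✓ (rhs at j=2)

0, 1, 2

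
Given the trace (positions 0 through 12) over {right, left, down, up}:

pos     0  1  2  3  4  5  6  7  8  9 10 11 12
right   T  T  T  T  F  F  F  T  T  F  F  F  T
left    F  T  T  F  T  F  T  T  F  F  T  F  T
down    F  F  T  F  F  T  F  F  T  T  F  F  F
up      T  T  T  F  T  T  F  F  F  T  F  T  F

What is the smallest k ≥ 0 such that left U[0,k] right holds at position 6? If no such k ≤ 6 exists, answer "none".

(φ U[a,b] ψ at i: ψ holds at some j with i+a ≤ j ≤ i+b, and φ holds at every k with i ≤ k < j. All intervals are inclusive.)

1

Need earliest j ≥ 6 with right, and left at every k in [6,j-1].
  j=6: rhs fails.
  j=7: rhs holds; lhs holds on [6,6]. k = 1.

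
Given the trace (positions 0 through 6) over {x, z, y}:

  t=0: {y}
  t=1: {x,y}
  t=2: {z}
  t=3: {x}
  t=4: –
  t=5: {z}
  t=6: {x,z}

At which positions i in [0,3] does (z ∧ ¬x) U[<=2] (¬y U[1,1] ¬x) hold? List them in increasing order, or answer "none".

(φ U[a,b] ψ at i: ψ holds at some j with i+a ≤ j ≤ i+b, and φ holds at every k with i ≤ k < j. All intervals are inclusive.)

2, 3

Evaluate at each i in [0,3]:
  i=0: ✗ (no rhs in [0,2])
  i=1: ✗ (lhs fails at k=1 before rhs at j=3)
  i=2: ✓ (rhs at j=3; lhs holds on [2,2])
  i=3: ✓ (rhs at j=3)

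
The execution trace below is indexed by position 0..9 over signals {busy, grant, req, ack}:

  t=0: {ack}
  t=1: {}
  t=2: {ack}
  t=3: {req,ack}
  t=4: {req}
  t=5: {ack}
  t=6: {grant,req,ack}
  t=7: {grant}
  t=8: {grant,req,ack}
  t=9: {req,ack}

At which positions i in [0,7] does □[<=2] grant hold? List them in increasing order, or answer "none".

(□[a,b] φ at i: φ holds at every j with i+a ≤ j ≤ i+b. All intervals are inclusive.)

Evaluate at each i in [0,7]:
  i=0: ✗ (fails at j=0)
  i=1: ✗ (fails at j=1)
  i=2: ✗ (fails at j=2)
  i=3: ✗ (fails at j=3)
  i=4: ✗ (fails at j=4)
  i=5: ✗ (fails at j=5)
  i=6: ✓ (all of [6,8])
  i=7: ✗ (fails at j=9)

6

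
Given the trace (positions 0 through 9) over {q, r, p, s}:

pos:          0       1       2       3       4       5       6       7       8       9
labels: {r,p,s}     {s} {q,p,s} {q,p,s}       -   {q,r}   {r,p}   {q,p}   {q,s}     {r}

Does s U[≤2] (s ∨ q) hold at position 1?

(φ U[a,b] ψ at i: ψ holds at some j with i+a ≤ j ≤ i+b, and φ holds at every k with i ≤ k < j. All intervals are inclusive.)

Yes

Need some j in [1,3] with (s ∨ q), and s at every k in [1,j-1].
  j=1: (s ∨ q) holds; no prefix to check → satisfied.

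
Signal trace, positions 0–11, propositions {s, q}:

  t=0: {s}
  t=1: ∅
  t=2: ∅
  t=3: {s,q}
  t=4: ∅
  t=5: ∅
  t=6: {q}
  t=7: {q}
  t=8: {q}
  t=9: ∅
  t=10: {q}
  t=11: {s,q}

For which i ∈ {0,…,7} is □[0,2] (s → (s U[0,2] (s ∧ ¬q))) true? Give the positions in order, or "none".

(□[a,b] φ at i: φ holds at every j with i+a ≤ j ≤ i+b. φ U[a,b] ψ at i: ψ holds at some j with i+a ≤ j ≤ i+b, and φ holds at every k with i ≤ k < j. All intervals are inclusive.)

Evaluate at each i in [0,7]:
  i=0: ✓ (all of [0,2])
  i=1: ✗ (fails at j=3)
  i=2: ✗ (fails at j=3)
  i=3: ✗ (fails at j=3)
  i=4: ✓ (all of [4,6])
  i=5: ✓ (all of [5,7])
  i=6: ✓ (all of [6,8])
  i=7: ✓ (all of [7,9])

0, 4, 5, 6, 7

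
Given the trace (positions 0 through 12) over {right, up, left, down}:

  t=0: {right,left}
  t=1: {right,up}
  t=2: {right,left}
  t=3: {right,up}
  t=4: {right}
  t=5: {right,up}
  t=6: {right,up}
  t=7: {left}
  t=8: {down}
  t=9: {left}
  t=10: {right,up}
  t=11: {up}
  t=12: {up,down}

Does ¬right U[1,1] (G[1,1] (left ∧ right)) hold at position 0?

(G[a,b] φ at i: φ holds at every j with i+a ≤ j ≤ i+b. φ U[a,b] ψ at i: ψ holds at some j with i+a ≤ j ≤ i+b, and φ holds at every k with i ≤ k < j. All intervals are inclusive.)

No

Need some j in [1,1] with G[1,1] (left ∧ right), and ¬right at every k in [0,j-1].
  j=1: G[1,1] (left ∧ right) holds, but ¬right fails at k=0 → not this j.
No j in the window works → until fails.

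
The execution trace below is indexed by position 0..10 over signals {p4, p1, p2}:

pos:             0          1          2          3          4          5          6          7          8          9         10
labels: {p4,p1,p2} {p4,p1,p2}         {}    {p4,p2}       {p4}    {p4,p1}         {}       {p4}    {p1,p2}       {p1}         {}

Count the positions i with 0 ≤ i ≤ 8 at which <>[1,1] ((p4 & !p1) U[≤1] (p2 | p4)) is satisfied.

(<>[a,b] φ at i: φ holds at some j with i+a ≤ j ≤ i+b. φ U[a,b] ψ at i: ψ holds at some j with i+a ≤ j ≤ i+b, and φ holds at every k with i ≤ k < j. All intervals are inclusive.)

6

Evaluate at each i in [0,8]:
  i=0: ✓ (witness j=1)
  i=1: ✗ (none in [2,2])
  i=2: ✓ (witness j=3)
  i=3: ✓ (witness j=4)
  i=4: ✓ (witness j=5)
  i=5: ✗ (none in [6,6])
  i=6: ✓ (witness j=7)
  i=7: ✓ (witness j=8)
  i=8: ✗ (none in [9,9])
Positions where it holds: {0, 2, 3, 4, 6, 7} → 6.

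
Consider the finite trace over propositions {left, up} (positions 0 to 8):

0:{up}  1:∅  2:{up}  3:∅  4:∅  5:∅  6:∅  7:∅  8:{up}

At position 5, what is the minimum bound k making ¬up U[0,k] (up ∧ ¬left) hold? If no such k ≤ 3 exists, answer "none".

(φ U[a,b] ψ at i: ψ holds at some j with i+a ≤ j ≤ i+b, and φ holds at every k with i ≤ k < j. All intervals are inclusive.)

3

Need earliest j ≥ 5 with (up ∧ ¬left), and ¬up at every k in [5,j-1].
  j=5: rhs fails.
  j=6: rhs fails.
  j=7: rhs fails.
  j=8: rhs holds; lhs holds on [5,7]. k = 3.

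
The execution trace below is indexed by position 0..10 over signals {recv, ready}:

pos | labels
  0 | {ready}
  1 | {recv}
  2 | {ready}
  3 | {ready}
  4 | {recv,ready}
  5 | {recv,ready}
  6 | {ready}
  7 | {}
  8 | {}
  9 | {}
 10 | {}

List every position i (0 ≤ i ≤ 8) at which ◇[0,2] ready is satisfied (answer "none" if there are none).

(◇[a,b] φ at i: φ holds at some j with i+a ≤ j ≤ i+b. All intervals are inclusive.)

0, 1, 2, 3, 4, 5, 6

Evaluate at each i in [0,8]:
  i=0: ✓ (witness j=0)
  i=1: ✓ (witness j=2)
  i=2: ✓ (witness j=2)
  i=3: ✓ (witness j=3)
  i=4: ✓ (witness j=4)
  i=5: ✓ (witness j=5)
  i=6: ✓ (witness j=6)
  i=7: ✗ (none in [7,9])
  i=8: ✗ (none in [8,10])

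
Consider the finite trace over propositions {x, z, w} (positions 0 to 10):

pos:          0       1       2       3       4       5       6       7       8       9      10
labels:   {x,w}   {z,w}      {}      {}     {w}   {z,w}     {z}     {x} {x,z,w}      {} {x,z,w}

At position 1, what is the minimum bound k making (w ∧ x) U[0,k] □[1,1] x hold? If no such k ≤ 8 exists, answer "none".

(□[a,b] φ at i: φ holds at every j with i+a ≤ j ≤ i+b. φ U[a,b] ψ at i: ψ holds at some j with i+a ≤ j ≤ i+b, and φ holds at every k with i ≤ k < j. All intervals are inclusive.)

none

Need earliest j ≥ 1 with □[1,1] x, and (w ∧ x) at every k in [1,j-1].
  j=1: rhs fails.
  j=2: rhs fails.
  j=3: rhs fails.
  j=4: rhs fails.
  j=5: rhs fails.
  j=6: rhs holds but lhs fails at k=1.
  j=7: rhs holds but lhs fails at k=1.
  j=8: rhs fails.
  j=9: rhs holds but lhs fails at k=1.
No witness within the range → none.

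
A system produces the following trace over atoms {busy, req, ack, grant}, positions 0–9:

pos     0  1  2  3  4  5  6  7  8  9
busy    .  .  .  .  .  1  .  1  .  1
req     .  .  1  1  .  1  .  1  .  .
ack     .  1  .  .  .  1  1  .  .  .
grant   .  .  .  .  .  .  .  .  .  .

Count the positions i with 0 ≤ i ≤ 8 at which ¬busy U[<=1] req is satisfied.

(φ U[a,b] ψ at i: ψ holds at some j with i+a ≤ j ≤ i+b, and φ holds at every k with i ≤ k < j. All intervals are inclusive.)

Evaluate at each i in [0,8]:
  i=0: ✗ (no rhs in [0,1])
  i=1: ✓ (rhs at j=2; lhs holds on [1,1])
  i=2: ✓ (rhs at j=2)
  i=3: ✓ (rhs at j=3)
  i=4: ✓ (rhs at j=5; lhs holds on [4,4])
  i=5: ✓ (rhs at j=5)
  i=6: ✓ (rhs at j=7; lhs holds on [6,6])
  i=7: ✓ (rhs at j=7)
  i=8: ✗ (no rhs in [8,9])
Positions where it holds: {1, 2, 3, 4, 5, 6, 7} → 7.

7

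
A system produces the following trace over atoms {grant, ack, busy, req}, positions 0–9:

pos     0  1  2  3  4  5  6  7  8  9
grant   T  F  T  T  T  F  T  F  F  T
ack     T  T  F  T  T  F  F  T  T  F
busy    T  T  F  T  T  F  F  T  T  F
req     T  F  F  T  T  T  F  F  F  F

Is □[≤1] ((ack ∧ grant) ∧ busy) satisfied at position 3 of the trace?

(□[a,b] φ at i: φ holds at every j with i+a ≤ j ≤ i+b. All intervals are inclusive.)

Yes

Check ((ack ∧ grant) ∧ busy) at every j in [3,4]:
  j=3: true
  j=4: true
All positions satisfy it → formula holds.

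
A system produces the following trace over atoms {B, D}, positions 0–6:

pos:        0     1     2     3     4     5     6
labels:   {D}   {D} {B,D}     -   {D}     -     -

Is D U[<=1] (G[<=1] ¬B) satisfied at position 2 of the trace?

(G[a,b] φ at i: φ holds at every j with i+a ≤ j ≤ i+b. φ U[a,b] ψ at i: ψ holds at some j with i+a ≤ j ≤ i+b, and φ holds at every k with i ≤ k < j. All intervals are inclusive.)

True

Need some j in [2,3] with G[<=1] ¬B, and D at every k in [2,j-1].
  j=2: G[<=1] ¬B — fails at 2.
  j=3: G[<=1] ¬B holds; D holds at every k in [2,2] → satisfied.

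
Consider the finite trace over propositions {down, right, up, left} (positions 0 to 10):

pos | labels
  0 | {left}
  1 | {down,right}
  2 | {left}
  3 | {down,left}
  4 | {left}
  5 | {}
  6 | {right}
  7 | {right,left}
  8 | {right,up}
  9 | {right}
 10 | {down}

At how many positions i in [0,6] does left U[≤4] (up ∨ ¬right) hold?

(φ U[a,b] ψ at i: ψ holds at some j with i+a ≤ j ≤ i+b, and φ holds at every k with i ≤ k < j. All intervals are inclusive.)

Evaluate at each i in [0,6]:
  i=0: ✓ (rhs at j=0)
  i=1: ✗ (lhs fails at k=1 before rhs at j=2)
  i=2: ✓ (rhs at j=2)
  i=3: ✓ (rhs at j=3)
  i=4: ✓ (rhs at j=4)
  i=5: ✓ (rhs at j=5)
  i=6: ✗ (lhs fails at k=6 before rhs at j=8)
Positions where it holds: {0, 2, 3, 4, 5} → 5.

5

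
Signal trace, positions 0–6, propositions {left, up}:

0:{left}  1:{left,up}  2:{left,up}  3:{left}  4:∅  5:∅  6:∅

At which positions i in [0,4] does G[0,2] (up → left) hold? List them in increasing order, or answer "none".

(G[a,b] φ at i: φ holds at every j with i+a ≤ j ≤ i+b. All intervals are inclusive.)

0, 1, 2, 3, 4

Evaluate at each i in [0,4]:
  i=0: ✓ (all of [0,2])
  i=1: ✓ (all of [1,3])
  i=2: ✓ (all of [2,4])
  i=3: ✓ (all of [3,5])
  i=4: ✓ (all of [4,6])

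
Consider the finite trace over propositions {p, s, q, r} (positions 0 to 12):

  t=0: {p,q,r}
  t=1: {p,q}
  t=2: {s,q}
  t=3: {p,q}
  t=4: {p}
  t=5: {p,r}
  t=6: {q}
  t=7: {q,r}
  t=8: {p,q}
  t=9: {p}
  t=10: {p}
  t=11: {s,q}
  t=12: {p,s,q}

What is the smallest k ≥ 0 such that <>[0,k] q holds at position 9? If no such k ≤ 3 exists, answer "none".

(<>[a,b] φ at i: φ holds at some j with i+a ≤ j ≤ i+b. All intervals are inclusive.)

2

Scan j = 9,10,… for q:
  j=9: fails
  j=10: fails
  j=11: holds
First hit at j=11, so smallest k = 11-9 = 2.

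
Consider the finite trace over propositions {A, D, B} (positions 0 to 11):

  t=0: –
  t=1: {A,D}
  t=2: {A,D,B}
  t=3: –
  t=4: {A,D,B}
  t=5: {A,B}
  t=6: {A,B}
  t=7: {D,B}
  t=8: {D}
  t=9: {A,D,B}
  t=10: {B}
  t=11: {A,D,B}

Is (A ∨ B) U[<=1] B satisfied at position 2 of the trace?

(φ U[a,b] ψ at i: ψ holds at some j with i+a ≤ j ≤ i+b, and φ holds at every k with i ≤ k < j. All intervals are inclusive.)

True

Need some j in [2,3] with B, and (A ∨ B) at every k in [2,j-1].
  j=2: B holds; no prefix to check → satisfied.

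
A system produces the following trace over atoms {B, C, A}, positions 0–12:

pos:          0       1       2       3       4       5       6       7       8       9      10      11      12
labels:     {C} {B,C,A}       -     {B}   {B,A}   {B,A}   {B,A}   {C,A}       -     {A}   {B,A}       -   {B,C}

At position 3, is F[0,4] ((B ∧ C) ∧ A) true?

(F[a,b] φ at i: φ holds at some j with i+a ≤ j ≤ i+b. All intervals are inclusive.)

Does not hold

Check ((B ∧ C) ∧ A) at each j in [3,7]:
  j=3: false
  j=4: false
  j=5: false
  j=6: false
  j=7: false
No position in the window satisfies it → formula fails.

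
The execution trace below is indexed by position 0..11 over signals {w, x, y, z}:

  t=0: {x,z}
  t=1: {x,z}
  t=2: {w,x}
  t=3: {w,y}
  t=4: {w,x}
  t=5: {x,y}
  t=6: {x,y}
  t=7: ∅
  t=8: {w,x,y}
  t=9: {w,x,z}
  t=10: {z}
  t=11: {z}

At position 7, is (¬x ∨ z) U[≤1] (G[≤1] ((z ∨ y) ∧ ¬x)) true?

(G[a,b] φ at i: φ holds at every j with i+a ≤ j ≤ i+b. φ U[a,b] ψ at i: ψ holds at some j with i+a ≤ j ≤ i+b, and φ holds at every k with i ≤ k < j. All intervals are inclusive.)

Need some j in [7,8] with G[≤1] ((z ∨ y) ∧ ¬x), and (¬x ∨ z) at every k in [7,j-1].
  j=7: G[≤1] ((z ∨ y) ∧ ¬x) — fails at 7.
  j=8: G[≤1] ((z ∨ y) ∧ ¬x) — fails at 8.
No j in the window works → until fails.

Does not hold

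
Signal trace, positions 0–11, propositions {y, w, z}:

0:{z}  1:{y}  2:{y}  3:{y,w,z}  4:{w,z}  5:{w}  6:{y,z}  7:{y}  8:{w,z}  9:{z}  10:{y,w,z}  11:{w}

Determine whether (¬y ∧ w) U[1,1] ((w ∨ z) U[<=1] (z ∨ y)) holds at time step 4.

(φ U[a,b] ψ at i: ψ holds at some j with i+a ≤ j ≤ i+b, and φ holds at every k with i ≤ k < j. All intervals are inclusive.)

Need some j in [5,5] with ((w ∨ z) U[<=1] (z ∨ y)), and (¬y ∧ w) at every k in [4,j-1].
  j=5: ((w ∨ z) U[<=1] (z ∨ y)) holds; (¬y ∧ w) holds at every k in [4,4] → satisfied.

Holds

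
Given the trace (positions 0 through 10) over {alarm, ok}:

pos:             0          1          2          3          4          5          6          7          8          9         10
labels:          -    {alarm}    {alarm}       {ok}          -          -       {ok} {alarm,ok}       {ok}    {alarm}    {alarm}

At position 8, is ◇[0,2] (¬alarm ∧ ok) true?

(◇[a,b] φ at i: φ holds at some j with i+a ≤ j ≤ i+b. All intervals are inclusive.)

True

Check (¬alarm ∧ ok) at each j in [8,10]:
  j=8: true
  j=9: false
  j=10: false
Found at j=8 → formula holds.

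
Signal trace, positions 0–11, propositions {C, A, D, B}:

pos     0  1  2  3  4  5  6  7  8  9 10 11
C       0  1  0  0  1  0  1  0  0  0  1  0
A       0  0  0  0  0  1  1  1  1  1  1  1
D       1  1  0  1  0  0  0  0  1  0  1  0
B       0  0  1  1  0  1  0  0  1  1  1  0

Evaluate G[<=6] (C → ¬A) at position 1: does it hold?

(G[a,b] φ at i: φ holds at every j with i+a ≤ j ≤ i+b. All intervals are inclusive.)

Check (C → ¬A) at every j in [1,7]:
  j=1: antecedent true; consequent true → ✓
  j=2: antecedent false → ✓
  j=3: antecedent false → ✓
  j=4: antecedent true; consequent true → ✓
  j=5: antecedent false → ✓
  j=6: antecedent true; consequent false → ✗
  j=7: antecedent false → ✓
Fails at j=6 → formula fails.

No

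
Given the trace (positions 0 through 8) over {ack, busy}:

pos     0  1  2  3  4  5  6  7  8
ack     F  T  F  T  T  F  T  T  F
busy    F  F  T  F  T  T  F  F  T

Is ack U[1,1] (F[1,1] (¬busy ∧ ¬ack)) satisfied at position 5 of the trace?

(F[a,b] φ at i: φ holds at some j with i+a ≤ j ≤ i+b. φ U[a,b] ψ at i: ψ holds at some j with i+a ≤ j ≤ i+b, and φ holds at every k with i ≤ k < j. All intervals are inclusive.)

No

Need some j in [6,6] with F[1,1] (¬busy ∧ ¬ack), and ack at every k in [5,j-1].
  j=6: F[1,1] (¬busy ∧ ¬ack) — fails (none in [7,7]).
No j in the window works → until fails.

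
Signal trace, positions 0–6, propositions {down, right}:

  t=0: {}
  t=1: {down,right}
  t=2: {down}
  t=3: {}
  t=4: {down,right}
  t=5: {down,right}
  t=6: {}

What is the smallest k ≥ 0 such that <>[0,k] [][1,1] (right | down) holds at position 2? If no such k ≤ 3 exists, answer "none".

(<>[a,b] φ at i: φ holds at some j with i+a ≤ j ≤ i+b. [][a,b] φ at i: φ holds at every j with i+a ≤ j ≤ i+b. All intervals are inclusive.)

Scan j = 2,3,… for [][1,1] (right | down):
  j=2: fails
  j=3: holds
First hit at j=3, so smallest k = 3-2 = 1.

1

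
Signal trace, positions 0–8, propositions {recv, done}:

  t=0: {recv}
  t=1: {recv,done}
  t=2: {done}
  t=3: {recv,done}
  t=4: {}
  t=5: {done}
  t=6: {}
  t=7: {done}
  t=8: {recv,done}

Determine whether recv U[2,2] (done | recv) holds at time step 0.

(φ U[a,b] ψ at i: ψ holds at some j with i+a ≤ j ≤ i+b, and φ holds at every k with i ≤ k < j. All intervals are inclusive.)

Holds

Need some j in [2,2] with (done | recv), and recv at every k in [0,j-1].
  j=2: (done | recv) holds; recv holds at every k in [0,1] → satisfied.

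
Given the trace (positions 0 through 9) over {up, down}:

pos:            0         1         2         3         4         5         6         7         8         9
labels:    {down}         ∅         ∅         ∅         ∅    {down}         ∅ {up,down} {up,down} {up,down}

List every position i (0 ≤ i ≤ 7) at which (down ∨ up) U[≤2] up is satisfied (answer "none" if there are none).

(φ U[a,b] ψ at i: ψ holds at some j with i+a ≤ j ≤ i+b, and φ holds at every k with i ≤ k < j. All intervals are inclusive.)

Evaluate at each i in [0,7]:
  i=0: ✗ (no rhs in [0,2])
  i=1: ✗ (no rhs in [1,3])
  i=2: ✗ (no rhs in [2,4])
  i=3: ✗ (no rhs in [3,5])
  i=4: ✗ (no rhs in [4,6])
  i=5: ✗ (lhs fails at k=6 before rhs at j=7)
  i=6: ✗ (lhs fails at k=6 before rhs at j=7)
  i=7: ✓ (rhs at j=7)

7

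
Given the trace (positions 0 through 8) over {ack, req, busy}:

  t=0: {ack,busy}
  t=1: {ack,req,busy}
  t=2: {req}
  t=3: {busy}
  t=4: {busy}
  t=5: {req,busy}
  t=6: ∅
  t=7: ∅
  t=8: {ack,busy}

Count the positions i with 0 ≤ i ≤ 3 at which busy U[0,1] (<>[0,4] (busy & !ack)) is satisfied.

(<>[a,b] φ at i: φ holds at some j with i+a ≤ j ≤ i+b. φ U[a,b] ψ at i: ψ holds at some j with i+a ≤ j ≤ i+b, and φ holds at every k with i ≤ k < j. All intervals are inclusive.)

4

Evaluate at each i in [0,3]:
  i=0: ✓ (rhs at j=0)
  i=1: ✓ (rhs at j=1)
  i=2: ✓ (rhs at j=2)
  i=3: ✓ (rhs at j=3)
Positions where it holds: {0, 1, 2, 3} → 4.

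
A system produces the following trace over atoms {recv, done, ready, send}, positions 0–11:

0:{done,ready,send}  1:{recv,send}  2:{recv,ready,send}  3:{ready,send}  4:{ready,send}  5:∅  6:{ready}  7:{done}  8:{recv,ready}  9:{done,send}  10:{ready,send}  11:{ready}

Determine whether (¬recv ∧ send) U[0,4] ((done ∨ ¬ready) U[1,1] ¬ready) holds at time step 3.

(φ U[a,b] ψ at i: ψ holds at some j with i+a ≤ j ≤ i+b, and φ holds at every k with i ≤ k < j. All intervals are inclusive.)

False

Need some j in [3,7] with ((done ∨ ¬ready) U[1,1] ¬ready), and (¬recv ∧ send) at every k in [3,j-1].
  j=3: ((done ∨ ¬ready) U[1,1] ¬ready) — fails.
  j=4: ((done ∨ ¬ready) U[1,1] ¬ready) — fails.
  j=5: ((done ∨ ¬ready) U[1,1] ¬ready) — fails.
  j=6: ((done ∨ ¬ready) U[1,1] ¬ready) — fails.
  j=7: ((done ∨ ¬ready) U[1,1] ¬ready) — fails.
No j in the window works → until fails.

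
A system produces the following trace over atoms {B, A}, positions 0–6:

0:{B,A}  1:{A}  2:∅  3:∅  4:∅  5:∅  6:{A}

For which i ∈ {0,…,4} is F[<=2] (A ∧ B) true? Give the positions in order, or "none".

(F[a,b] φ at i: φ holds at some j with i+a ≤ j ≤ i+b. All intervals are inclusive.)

Evaluate at each i in [0,4]:
  i=0: ✓ (witness j=0)
  i=1: ✗ (none in [1,3])
  i=2: ✗ (none in [2,4])
  i=3: ✗ (none in [3,5])
  i=4: ✗ (none in [4,6])

0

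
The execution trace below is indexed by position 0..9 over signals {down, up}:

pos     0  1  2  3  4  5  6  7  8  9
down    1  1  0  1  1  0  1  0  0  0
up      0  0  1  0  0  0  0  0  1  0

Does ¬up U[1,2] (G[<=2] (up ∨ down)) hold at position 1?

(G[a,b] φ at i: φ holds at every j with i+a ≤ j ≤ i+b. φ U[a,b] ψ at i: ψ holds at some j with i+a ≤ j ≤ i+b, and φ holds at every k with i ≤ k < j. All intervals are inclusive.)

Need some j in [2,3] with G[<=2] (up ∨ down), and ¬up at every k in [1,j-1].
  j=2: G[<=2] (up ∨ down) holds; ¬up holds at every k in [1,1] → satisfied.

Yes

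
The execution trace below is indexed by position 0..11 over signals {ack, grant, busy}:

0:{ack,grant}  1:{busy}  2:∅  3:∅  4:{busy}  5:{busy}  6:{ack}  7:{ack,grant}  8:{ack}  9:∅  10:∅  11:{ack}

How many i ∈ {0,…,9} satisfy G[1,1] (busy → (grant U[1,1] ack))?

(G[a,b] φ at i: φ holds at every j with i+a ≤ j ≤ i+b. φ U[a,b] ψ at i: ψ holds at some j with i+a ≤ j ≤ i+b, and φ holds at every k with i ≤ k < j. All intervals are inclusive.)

Evaluate at each i in [0,9]:
  i=0: ✗ (fails at j=1)
  i=1: ✓ (all of [2,2])
  i=2: ✓ (all of [3,3])
  i=3: ✗ (fails at j=4)
  i=4: ✗ (fails at j=5)
  i=5: ✓ (all of [6,6])
  i=6: ✓ (all of [7,7])
  i=7: ✓ (all of [8,8])
  i=8: ✓ (all of [9,9])
  i=9: ✓ (all of [10,10])
Positions where it holds: {1, 2, 5, 6, 7, 8, 9} → 7.

7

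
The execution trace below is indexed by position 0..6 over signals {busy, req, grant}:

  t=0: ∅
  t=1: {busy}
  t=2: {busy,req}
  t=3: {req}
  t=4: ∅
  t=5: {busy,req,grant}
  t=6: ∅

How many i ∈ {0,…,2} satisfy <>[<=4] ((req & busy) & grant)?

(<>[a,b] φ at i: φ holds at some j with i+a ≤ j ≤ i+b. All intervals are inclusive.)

Evaluate at each i in [0,2]:
  i=0: ✗ (none in [0,4])
  i=1: ✓ (witness j=5)
  i=2: ✓ (witness j=5)
Positions where it holds: {1, 2} → 2.

2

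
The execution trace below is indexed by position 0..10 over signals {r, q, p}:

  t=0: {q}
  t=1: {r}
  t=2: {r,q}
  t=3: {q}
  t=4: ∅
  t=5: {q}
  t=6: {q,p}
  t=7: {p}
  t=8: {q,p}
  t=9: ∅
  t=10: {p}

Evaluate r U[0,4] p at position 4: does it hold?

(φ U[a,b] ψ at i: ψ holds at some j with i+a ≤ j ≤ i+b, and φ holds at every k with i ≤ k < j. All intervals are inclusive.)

Need some j in [4,8] with p, and r at every k in [4,j-1].
  j=4: p false.
  j=5: p false.
  j=6: p holds, but r fails at k=4 → not this j.
  j=7: p holds, but r fails at k=4 → not this j.
  j=8: p holds, but r fails at k=4 → not this j.
No j in the window works → until fails.

No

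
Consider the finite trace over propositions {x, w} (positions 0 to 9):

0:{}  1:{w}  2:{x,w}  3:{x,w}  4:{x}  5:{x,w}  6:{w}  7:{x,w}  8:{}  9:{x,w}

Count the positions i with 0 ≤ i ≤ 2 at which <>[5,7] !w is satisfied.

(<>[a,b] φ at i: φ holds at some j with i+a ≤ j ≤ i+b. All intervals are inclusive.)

2

Evaluate at each i in [0,2]:
  i=0: ✗ (none in [5,7])
  i=1: ✓ (witness j=8)
  i=2: ✓ (witness j=8)
Positions where it holds: {1, 2} → 2.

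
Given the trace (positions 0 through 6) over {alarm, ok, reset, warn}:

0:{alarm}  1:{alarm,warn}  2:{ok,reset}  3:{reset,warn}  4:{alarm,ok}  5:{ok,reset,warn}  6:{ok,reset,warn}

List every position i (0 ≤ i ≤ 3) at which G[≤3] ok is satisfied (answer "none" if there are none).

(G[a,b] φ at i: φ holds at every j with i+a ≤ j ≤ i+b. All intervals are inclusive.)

none

Evaluate at each i in [0,3]:
  i=0: ✗ (fails at j=0)
  i=1: ✗ (fails at j=1)
  i=2: ✗ (fails at j=3)
  i=3: ✗ (fails at j=3)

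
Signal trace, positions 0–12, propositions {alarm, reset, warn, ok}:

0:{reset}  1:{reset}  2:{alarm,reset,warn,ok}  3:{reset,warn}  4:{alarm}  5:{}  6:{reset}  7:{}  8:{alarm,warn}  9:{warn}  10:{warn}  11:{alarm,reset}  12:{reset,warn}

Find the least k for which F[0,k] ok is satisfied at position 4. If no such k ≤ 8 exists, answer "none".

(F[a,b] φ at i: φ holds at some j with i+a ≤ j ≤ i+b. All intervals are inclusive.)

Scan j = 4,5,… for ok:
  j=4: fails
  j=5: fails
  j=6: fails
  j=7: fails
  j=8: fails
  j=9: fails
  j=10: fails
  j=11: fails
  j=12: fails
No j in [4,12] satisfies it → none.

none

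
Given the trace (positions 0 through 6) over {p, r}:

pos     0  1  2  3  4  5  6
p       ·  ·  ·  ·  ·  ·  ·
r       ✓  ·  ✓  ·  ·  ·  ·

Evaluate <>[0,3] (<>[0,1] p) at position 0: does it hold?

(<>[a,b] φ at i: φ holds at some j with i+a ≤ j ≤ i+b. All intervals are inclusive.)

Does not hold

Check <>[0,1] p at each j in [0,3]:
  j=0: fails (none in [0,1])
  j=1: fails (none in [1,2])
  j=2: fails (none in [2,3])
  j=3: fails (none in [3,4])
No position in the window satisfies it → formula fails.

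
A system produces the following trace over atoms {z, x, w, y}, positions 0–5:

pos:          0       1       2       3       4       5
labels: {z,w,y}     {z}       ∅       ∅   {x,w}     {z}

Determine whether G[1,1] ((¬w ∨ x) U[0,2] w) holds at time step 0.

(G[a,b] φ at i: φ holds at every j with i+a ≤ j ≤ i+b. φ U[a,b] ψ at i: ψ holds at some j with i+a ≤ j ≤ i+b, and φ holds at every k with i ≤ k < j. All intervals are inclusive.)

Check ((¬w ∨ x) U[0,2] w) at every j in [1,1]:
  j=1: fails
Fails at j=1 → formula fails.

No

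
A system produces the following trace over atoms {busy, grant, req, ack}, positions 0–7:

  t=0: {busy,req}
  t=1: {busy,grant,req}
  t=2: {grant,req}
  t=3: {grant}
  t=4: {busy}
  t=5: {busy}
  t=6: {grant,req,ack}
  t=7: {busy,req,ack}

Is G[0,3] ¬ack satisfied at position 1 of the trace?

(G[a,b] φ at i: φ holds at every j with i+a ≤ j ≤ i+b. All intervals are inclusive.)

Holds

Check ¬ack at every j in [1,4]:
  j=1: true
  j=2: true
  j=3: true
  j=4: true
All positions satisfy it → formula holds.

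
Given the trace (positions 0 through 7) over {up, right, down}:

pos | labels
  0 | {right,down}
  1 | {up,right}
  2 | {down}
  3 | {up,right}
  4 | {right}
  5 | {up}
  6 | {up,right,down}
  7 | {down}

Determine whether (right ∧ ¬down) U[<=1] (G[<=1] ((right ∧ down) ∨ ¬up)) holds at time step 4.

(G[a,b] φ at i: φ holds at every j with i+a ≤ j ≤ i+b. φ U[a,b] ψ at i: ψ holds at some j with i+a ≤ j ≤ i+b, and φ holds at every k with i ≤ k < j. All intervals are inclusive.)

Need some j in [4,5] with G[<=1] ((right ∧ down) ∨ ¬up), and (right ∧ ¬down) at every k in [4,j-1].
  j=4: G[<=1] ((right ∧ down) ∨ ¬up) — fails at 5.
  j=5: G[<=1] ((right ∧ down) ∨ ¬up) — fails at 5.
No j in the window works → until fails.

False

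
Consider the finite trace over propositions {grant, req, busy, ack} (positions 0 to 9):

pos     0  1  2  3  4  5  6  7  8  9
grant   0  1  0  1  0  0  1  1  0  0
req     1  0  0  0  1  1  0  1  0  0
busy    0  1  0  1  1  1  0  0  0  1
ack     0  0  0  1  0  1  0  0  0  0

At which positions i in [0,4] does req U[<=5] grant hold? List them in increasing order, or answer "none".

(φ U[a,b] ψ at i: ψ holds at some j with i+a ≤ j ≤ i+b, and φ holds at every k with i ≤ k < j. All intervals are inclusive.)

0, 1, 3, 4

Evaluate at each i in [0,4]:
  i=0: ✓ (rhs at j=1; lhs holds on [0,0])
  i=1: ✓ (rhs at j=1)
  i=2: ✗ (lhs fails at k=2 before rhs at j=3)
  i=3: ✓ (rhs at j=3)
  i=4: ✓ (rhs at j=6; lhs holds on [4,5])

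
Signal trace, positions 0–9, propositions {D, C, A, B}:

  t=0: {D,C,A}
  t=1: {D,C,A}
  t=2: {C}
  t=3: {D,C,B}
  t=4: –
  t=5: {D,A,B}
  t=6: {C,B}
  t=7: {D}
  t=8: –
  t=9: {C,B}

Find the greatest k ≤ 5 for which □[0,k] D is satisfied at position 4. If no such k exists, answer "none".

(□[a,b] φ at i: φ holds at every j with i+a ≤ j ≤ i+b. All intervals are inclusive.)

none

D must hold from j=4 onward; find where it first fails.
  j=4: fails → no k works.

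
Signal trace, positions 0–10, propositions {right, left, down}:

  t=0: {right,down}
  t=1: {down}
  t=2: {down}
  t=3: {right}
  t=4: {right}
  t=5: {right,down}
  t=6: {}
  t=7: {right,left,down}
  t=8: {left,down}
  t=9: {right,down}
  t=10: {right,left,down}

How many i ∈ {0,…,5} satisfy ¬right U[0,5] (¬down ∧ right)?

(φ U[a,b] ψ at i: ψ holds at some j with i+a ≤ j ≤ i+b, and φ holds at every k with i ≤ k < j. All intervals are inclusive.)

4

Evaluate at each i in [0,5]:
  i=0: ✗ (lhs fails at k=0 before rhs at j=3)
  i=1: ✓ (rhs at j=3; lhs holds on [1,2])
  i=2: ✓ (rhs at j=3; lhs holds on [2,2])
  i=3: ✓ (rhs at j=3)
  i=4: ✓ (rhs at j=4)
  i=5: ✗ (no rhs in [5,10])
Positions where it holds: {1, 2, 3, 4} → 4.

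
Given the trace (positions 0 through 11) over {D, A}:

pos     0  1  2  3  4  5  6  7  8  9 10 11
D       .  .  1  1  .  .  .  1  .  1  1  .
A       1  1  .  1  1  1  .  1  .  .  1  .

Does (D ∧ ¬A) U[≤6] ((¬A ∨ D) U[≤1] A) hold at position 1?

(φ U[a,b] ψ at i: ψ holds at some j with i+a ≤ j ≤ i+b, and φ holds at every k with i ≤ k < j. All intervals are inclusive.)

Holds

Need some j in [1,7] with ((¬A ∨ D) U[≤1] A), and (D ∧ ¬A) at every k in [1,j-1].
  j=1: ((¬A ∨ D) U[≤1] A) holds; no prefix to check → satisfied.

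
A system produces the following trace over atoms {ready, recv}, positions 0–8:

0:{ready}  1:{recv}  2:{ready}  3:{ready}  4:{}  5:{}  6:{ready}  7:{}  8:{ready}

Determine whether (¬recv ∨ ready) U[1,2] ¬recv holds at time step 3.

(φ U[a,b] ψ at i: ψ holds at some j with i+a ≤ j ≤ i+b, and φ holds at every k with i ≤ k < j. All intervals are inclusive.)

Yes

Need some j in [4,5] with ¬recv, and (¬recv ∨ ready) at every k in [3,j-1].
  j=4: ¬recv holds; (¬recv ∨ ready) holds at every k in [3,3] → satisfied.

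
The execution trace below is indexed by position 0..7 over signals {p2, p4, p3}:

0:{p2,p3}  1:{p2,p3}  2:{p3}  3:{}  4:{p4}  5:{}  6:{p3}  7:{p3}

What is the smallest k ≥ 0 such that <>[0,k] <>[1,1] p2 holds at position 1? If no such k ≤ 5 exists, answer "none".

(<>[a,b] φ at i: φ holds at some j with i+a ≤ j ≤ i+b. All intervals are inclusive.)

none

Scan j = 1,2,… for <>[1,1] p2:
  j=1: fails
  j=2: fails
  j=3: fails
  j=4: fails
  j=5: fails
  j=6: fails
No j in [1,6] satisfies it → none.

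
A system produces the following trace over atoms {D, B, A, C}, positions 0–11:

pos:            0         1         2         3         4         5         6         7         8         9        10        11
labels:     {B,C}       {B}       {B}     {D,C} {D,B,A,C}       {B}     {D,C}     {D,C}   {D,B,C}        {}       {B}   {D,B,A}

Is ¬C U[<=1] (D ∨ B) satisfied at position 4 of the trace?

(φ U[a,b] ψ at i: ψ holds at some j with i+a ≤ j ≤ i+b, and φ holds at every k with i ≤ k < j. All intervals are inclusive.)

Need some j in [4,5] with (D ∨ B), and ¬C at every k in [4,j-1].
  j=4: (D ∨ B) holds; no prefix to check → satisfied.

Yes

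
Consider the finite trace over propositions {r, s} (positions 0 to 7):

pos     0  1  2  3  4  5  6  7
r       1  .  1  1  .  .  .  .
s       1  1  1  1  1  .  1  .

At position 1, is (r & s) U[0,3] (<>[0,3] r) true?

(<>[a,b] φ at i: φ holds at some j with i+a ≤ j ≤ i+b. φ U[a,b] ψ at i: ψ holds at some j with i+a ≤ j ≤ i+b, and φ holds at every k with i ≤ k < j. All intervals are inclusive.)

Need some j in [1,4] with <>[0,3] r, and (r & s) at every k in [1,j-1].
  j=1: <>[0,3] r holds; no prefix to check → satisfied.

Yes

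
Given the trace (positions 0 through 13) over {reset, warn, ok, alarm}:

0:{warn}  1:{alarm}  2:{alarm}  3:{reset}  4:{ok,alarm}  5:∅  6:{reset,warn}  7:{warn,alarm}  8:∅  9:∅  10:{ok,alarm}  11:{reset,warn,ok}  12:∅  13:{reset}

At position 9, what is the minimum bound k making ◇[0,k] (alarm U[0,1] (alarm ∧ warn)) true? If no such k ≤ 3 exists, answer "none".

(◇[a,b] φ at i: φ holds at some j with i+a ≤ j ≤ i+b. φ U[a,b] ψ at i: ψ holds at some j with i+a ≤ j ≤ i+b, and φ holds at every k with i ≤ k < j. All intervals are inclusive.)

none

Scan j = 9,10,… for (alarm U[0,1] (alarm ∧ warn)):
  j=9: fails
  j=10: fails
  j=11: fails
  j=12: fails
No j in [9,12] satisfies it → none.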